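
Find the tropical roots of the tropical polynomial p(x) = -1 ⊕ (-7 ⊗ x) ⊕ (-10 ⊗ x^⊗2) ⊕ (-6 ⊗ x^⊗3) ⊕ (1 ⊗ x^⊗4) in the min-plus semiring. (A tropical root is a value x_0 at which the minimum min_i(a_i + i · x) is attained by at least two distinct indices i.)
Roots: {-7, -4, 3, 6}

Each tropical root is a break point of the lower envelope of the lines y = a_i + i · x (there are 5 lines, with slopes 0, 1, ..., 4). Only the lines that attain the minimum somewhere contribute to roots; other lines are dominated. Here the surviving (envelope) indices are i = 4, i = 3, i = 2, i = 1, i = 0.
Intersections between consecutive envelope lines give the roots: for adjacent envelope indices i < j the intersection is x = (a_i − a_j) / (j − i). Reading off the sorted break points: {-7, -4, 3, 6}.
Verification: at each break x_0, at least two indices attain the minimum of min_i(a_i + i · x_0).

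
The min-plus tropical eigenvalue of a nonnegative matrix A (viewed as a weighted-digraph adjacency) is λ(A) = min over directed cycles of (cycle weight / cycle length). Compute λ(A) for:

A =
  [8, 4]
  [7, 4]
λ(A) = 4

Enumerate directed cycles and compute their means (weight / length). Sample:
  cycle 0 → 0: weight = 8, length = 1, mean = 8/1 ≈ 8.000
  cycle 1 → 1: weight = 4, length = 1, mean = 4/1 ≈ 4.000
  cycle 0 → 1 → 0: weight = 11, length = 2, mean = 11/2 ≈ 5.500
  cycle 1 → 0 → 1: weight = 11, length = 2, mean = 11/2 ≈ 5.500
Minimum mean = 4.000, attained e.g. along the cycle 1 → 1 with weight 4 and length 1. So λ(A) = 4/1 = 4.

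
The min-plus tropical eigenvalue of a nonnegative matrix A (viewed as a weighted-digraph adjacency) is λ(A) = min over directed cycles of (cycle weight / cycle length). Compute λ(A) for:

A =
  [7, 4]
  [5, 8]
λ(A) = 9/2

Enumerate directed cycles and compute their means (weight / length). Sample:
  cycle 0 → 0: weight = 7, length = 1, mean = 7/1 ≈ 7.000
  cycle 1 → 1: weight = 8, length = 1, mean = 8/1 ≈ 8.000
  cycle 0 → 1 → 0: weight = 9, length = 2, mean = 9/2 ≈ 4.500
  cycle 1 → 0 → 1: weight = 9, length = 2, mean = 9/2 ≈ 4.500
Minimum mean = 4.500, attained e.g. along the cycle 0 → 1 → 0 with weight 9 and length 2. So λ(A) = 9/2 = 9/2.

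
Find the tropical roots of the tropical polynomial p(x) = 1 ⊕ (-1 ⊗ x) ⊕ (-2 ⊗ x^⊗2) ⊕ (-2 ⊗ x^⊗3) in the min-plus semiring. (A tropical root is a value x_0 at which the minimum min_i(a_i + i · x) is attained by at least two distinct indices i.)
Roots: {0, 1, 2}

Each tropical root is a break point of the lower envelope of the lines y = a_i + i · x (there are 4 lines, with slopes 0, 1, ..., 3). Only the lines that attain the minimum somewhere contribute to roots; other lines are dominated. Here the surviving (envelope) indices are i = 3, i = 2, i = 1, i = 0.
Intersections between consecutive envelope lines give the roots: for adjacent envelope indices i < j the intersection is x = (a_i − a_j) / (j − i). Reading off the sorted break points: {0, 1, 2}.
Verification: at each break x_0, at least two indices attain the minimum of min_i(a_i + i · x_0).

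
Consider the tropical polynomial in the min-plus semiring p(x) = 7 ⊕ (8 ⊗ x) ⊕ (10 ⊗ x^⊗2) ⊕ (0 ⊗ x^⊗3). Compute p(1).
p(1) = 3

A tropical monomial a ⊗ x^⊗i evaluates to a + i · x. Evaluating each term at x = 1:
  Term 0 contributes 7 + 0 · 1 = 7
  Term 1 contributes 8 + 1 · 1 = 9
  Term 2 contributes 10 + 2 · 1 = 12
  Term 3 contributes 0 + 3 · 1 = 3
p(1) = ⊕ of these = min[7, 9, 12, 3] = 3.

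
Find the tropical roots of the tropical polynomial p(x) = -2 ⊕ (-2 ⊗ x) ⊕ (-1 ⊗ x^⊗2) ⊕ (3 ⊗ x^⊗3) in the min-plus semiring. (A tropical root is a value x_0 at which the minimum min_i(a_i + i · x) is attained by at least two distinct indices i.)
Roots: {-4, -1, 0}

Each tropical root is a break point of the lower envelope of the lines y = a_i + i · x (there are 4 lines, with slopes 0, 1, ..., 3). Only the lines that attain the minimum somewhere contribute to roots; other lines are dominated. Here the surviving (envelope) indices are i = 3, i = 2, i = 1, i = 0.
Intersections between consecutive envelope lines give the roots: for adjacent envelope indices i < j the intersection is x = (a_i − a_j) / (j − i). Reading off the sorted break points: {-4, -1, 0}.
Verification: at each break x_0, at least two indices attain the minimum of min_i(a_i + i · x_0).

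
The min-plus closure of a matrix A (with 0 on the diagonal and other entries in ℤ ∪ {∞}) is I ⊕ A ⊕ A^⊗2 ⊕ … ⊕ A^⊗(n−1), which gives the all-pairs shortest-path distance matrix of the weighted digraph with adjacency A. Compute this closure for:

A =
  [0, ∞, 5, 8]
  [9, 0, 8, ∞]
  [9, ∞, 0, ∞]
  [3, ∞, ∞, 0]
Closure =
  [0, ∞, 5, 8]
  [9, 0, 8, 17]
  [9, ∞, 0, 17]
  [3, ∞, 8, 0]

This is the Floyd-Warshall all-pairs shortest-path computation. For each intermediate vertex k = 0, 1, …, 3, update dist[i][j] ← min(dist[i][j], dist[i][k] + dist[k][j]). The final matrix gives, for each (i, j), the minimum total weight of any directed path from i to j (possibly empty when i = j).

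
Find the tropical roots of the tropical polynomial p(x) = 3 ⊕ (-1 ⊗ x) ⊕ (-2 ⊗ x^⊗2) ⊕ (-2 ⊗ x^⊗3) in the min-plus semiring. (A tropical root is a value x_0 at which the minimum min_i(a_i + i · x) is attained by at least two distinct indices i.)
Roots: {0, 1, 4}

Each tropical root is a break point of the lower envelope of the lines y = a_i + i · x (there are 4 lines, with slopes 0, 1, ..., 3). Only the lines that attain the minimum somewhere contribute to roots; other lines are dominated. Here the surviving (envelope) indices are i = 3, i = 2, i = 1, i = 0.
Intersections between consecutive envelope lines give the roots: for adjacent envelope indices i < j the intersection is x = (a_i − a_j) / (j − i). Reading off the sorted break points: {0, 1, 4}.
Verification: at each break x_0, at least two indices attain the minimum of min_i(a_i + i · x_0).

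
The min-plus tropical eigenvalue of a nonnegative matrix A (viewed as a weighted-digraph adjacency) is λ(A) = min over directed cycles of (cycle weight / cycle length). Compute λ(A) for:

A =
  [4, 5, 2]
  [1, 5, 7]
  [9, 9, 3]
λ(A) = 3

Enumerate directed cycles and compute their means (weight / length). Sample:
  cycle 0 → 0: weight = 4, length = 1, mean = 4/1 ≈ 4.000
  cycle 1 → 1: weight = 5, length = 1, mean = 5/1 ≈ 5.000
  cycle 2 → 2: weight = 3, length = 1, mean = 3/1 ≈ 3.000
  cycle 0 → 1 → 0: weight = 6, length = 2, mean = 6/2 ≈ 3.000
  cycle 0 → 2 → 0: weight = 11, length = 2, mean = 11/2 ≈ 5.500
  cycle 1 → 0 → 1: weight = 6, length = 2, mean = 6/2 ≈ 3.000
Minimum mean = 3.000, attained e.g. along the cycle 2 → 2 with weight 3 and length 1. So λ(A) = 3/1 = 3.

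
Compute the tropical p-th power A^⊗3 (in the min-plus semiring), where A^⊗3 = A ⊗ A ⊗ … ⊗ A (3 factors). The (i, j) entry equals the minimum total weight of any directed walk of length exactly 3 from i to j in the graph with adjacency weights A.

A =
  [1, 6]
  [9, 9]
A^⊗3 =
  [3, 8]
  [11, 16]

Each entry (A^⊗3)_ij equals the minimum over all length-3 walks i = v_0 → v_1 → … → v_3 = j of Σ_t A[v_t][v_{t+1}]. For example, for (i, j) = (0, 1) we minimise over 4 possible intermediate vertex sequences; the minimum is 8, attained along the walk 0 → 0 → 0 → 1.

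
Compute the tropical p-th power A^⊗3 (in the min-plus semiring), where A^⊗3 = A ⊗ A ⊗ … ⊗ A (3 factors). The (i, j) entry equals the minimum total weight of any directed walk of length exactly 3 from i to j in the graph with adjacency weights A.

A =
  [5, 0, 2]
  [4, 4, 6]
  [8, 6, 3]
A^⊗3 =
  [8, 4, 6]
  [8, 8, 9]
  [12, 10, 9]

Each entry (A^⊗3)_ij equals the minimum over all length-3 walks i = v_0 → v_1 → … → v_3 = j of Σ_t A[v_t][v_{t+1}]. For example, for (i, j) = (0, 2) we minimise over 9 possible intermediate vertex sequences; the minimum is 6, attained along the walk 0 → 1 → 0 → 2.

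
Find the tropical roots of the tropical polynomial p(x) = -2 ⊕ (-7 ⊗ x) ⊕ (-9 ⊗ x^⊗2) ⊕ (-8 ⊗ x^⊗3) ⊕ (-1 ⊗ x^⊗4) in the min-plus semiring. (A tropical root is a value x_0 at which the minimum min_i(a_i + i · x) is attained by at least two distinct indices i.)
Roots: {-7, -1, 2, 5}

Each tropical root is a break point of the lower envelope of the lines y = a_i + i · x (there are 5 lines, with slopes 0, 1, ..., 4). Only the lines that attain the minimum somewhere contribute to roots; other lines are dominated. Here the surviving (envelope) indices are i = 4, i = 3, i = 2, i = 1, i = 0.
Intersections between consecutive envelope lines give the roots: for adjacent envelope indices i < j the intersection is x = (a_i − a_j) / (j − i). Reading off the sorted break points: {-7, -1, 2, 5}.
Verification: at each break x_0, at least two indices attain the minimum of min_i(a_i + i · x_0).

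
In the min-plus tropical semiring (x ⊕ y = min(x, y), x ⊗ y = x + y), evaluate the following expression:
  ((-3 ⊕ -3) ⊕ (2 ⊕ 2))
((-3 ⊕ -3) ⊕ (2 ⊕ 2)) = -3

Expand innermost to outermost. Recall ⊕ takes the minimum of its arguments and ⊗ takes their sum. Working out the expression ((-3 ⊕ -3) ⊕ (2 ⊕ 2)) gives -3.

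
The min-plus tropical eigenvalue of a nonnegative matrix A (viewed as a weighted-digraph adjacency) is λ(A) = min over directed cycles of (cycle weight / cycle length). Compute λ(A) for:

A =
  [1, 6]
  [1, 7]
λ(A) = 1

Enumerate directed cycles and compute their means (weight / length). Sample:
  cycle 0 → 0: weight = 1, length = 1, mean = 1/1 ≈ 1.000
  cycle 1 → 1: weight = 7, length = 1, mean = 7/1 ≈ 7.000
  cycle 0 → 1 → 0: weight = 7, length = 2, mean = 7/2 ≈ 3.500
  cycle 1 → 0 → 1: weight = 7, length = 2, mean = 7/2 ≈ 3.500
Minimum mean = 1.000, attained e.g. along the cycle 0 → 0 with weight 1 and length 1. So λ(A) = 1/1 = 1.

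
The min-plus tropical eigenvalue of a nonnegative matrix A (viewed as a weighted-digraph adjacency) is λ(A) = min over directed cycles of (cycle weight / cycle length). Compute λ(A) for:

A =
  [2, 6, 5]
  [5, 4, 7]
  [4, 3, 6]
λ(A) = 2

Enumerate directed cycles and compute their means (weight / length). Sample:
  cycle 0 → 0: weight = 2, length = 1, mean = 2/1 ≈ 2.000
  cycle 1 → 1: weight = 4, length = 1, mean = 4/1 ≈ 4.000
  cycle 2 → 2: weight = 6, length = 1, mean = 6/1 ≈ 6.000
  cycle 0 → 1 → 0: weight = 11, length = 2, mean = 11/2 ≈ 5.500
  cycle 0 → 2 → 0: weight = 9, length = 2, mean = 9/2 ≈ 4.500
  cycle 1 → 0 → 1: weight = 11, length = 2, mean = 11/2 ≈ 5.500
Minimum mean = 2.000, attained e.g. along the cycle 0 → 0 with weight 2 and length 1. So λ(A) = 2/1 = 2.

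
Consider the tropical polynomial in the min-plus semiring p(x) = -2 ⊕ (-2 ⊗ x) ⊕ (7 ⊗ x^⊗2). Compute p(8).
p(8) = -2

A tropical monomial a ⊗ x^⊗i evaluates to a + i · x. Evaluating each term at x = 8:
  Term 0 contributes -2 + 0 · 8 = -2
  Term 1 contributes -2 + 1 · 8 = 6
  Term 2 contributes 7 + 2 · 8 = 23
p(8) = ⊕ of these = min[-2, 6, 23] = -2.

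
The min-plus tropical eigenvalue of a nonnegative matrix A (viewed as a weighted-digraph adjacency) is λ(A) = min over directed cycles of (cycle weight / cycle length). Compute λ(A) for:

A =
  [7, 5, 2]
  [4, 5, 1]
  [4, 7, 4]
λ(A) = 3

Enumerate directed cycles and compute their means (weight / length). Sample:
  cycle 0 → 0: weight = 7, length = 1, mean = 7/1 ≈ 7.000
  cycle 1 → 1: weight = 5, length = 1, mean = 5/1 ≈ 5.000
  cycle 2 → 2: weight = 4, length = 1, mean = 4/1 ≈ 4.000
  cycle 0 → 1 → 0: weight = 9, length = 2, mean = 9/2 ≈ 4.500
  cycle 0 → 2 → 0: weight = 6, length = 2, mean = 6/2 ≈ 3.000
  cycle 1 → 0 → 1: weight = 9, length = 2, mean = 9/2 ≈ 4.500
Minimum mean = 3.000, attained e.g. along the cycle 0 → 2 → 0 with weight 6 and length 2. So λ(A) = 6/2 = 3.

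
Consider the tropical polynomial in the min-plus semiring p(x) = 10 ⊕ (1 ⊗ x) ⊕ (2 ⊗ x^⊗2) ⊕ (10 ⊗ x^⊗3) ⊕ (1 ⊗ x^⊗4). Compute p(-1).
p(-1) = -3

A tropical monomial a ⊗ x^⊗i evaluates to a + i · x. Evaluating each term at x = -1:
  Term 0 contributes 10 + 0 · -1 = 10
  Term 1 contributes 1 + 1 · -1 = 0
  Term 2 contributes 2 + 2 · -1 = 0
  Term 3 contributes 10 + 3 · -1 = 7
  Term 4 contributes 1 + 4 · -1 = -3
p(-1) = ⊕ of these = min[10, 0, 0, 7, -3] = -3.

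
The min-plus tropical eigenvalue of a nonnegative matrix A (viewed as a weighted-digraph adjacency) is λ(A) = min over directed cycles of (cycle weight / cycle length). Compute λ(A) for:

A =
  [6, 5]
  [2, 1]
λ(A) = 1

Enumerate directed cycles and compute their means (weight / length). Sample:
  cycle 0 → 0: weight = 6, length = 1, mean = 6/1 ≈ 6.000
  cycle 1 → 1: weight = 1, length = 1, mean = 1/1 ≈ 1.000
  cycle 0 → 1 → 0: weight = 7, length = 2, mean = 7/2 ≈ 3.500
  cycle 1 → 0 → 1: weight = 7, length = 2, mean = 7/2 ≈ 3.500
Minimum mean = 1.000, attained e.g. along the cycle 1 → 1 with weight 1 and length 1. So λ(A) = 1/1 = 1.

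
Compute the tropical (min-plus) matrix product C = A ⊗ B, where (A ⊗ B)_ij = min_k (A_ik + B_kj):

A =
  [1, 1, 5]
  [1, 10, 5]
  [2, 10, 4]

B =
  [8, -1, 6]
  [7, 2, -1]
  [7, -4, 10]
A ⊗ B =
  [8, 0, 0]
  [9, 0, 7]
  [10, 0, 8]

Apply the min-plus product entry-by-entry:
  C[0][0] = min over k of (A[0][0] + B[0][0] = 1 + 8 = 9, A[0][1] + B[1][0] = 1 + 7 = 8, A[0][2] + B[2][0] = 5 + 7 = 12) = 8 (attained at k = 1)
  C[0][1] = min over k of (A[0][0] + B[0][1] = 1 + -1 = 0, A[0][1] + B[1][1] = 1 + 2 = 3, A[0][2] + B[2][1] = 5 + -4 = 1) = 0 (attained at k = 0)
  C[0][2] = min over k of (A[0][0] + B[0][2] = 1 + 6 = 7, A[0][1] + B[1][2] = 1 + -1 = 0, A[0][2] + B[2][2] = 5 + 10 = 15) = 0 (attained at k = 1)
  C[1][0] = min over k of (A[1][0] + B[0][0] = 1 + 8 = 9, A[1][1] + B[1][0] = 10 + 7 = 17, A[1][2] + B[2][0] = 5 + 7 = 12) = 9 (attained at k = 0)
  C[1][1] = min over k of (A[1][0] + B[0][1] = 1 + -1 = 0, A[1][1] + B[1][1] = 10 + 2 = 12, A[1][2] + B[2][1] = 5 + -4 = 1) = 0 (attained at k = 0)
  C[1][2] = min over k of (A[1][0] + B[0][2] = 1 + 6 = 7, A[1][1] + B[1][2] = 10 + -1 = 9, A[1][2] + B[2][2] = 5 + 10 = 15) = 7 (attained at k = 0)
  C[2][0] = min over k of (A[2][0] + B[0][0] = 2 + 8 = 10, A[2][1] + B[1][0] = 10 + 7 = 17, A[2][2] + B[2][0] = 4 + 7 = 11) = 10 (attained at k = 0)
  C[2][1] = min over k of (A[2][0] + B[0][1] = 2 + -1 = 1, A[2][1] + B[1][1] = 10 + 2 = 12, A[2][2] + B[2][1] = 4 + -4 = 0) = 0 (attained at k = 2)
  C[2][2] = min over k of (A[2][0] + B[0][2] = 2 + 6 = 8, A[2][1] + B[1][2] = 10 + -1 = 9, A[2][2] + B[2][2] = 4 + 10 = 14) = 8 (attained at k = 0)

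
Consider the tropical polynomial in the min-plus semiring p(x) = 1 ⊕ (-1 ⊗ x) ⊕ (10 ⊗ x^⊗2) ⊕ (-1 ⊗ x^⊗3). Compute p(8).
p(8) = 1

A tropical monomial a ⊗ x^⊗i evaluates to a + i · x. Evaluating each term at x = 8:
  Term 0 contributes 1 + 0 · 8 = 1
  Term 1 contributes -1 + 1 · 8 = 7
  Term 2 contributes 10 + 2 · 8 = 26
  Term 3 contributes -1 + 3 · 8 = 23
p(8) = ⊕ of these = min[1, 7, 26, 23] = 1.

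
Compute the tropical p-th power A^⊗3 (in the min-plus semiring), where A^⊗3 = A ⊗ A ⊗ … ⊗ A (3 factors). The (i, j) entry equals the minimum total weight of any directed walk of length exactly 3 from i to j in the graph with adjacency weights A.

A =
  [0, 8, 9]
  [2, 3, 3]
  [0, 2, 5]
A^⊗3 =
  [0, 8, 9]
  [2, 8, 8]
  [0, 7, 8]

Each entry (A^⊗3)_ij equals the minimum over all length-3 walks i = v_0 → v_1 → … → v_3 = j of Σ_t A[v_t][v_{t+1}]. For example, for (i, j) = (0, 2) we minimise over 9 possible intermediate vertex sequences; the minimum is 9, attained along the walk 0 → 0 → 0 → 2.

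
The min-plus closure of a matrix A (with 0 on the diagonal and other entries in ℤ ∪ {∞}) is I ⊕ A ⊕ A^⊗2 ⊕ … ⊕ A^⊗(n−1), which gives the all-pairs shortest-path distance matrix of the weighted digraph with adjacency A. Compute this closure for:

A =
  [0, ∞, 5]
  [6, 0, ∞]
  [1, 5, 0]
Closure =
  [0, 10, 5]
  [6, 0, 11]
  [1, 5, 0]

This is the Floyd-Warshall all-pairs shortest-path computation. For each intermediate vertex k = 0, 1, …, 2, update dist[i][j] ← min(dist[i][j], dist[i][k] + dist[k][j]). The final matrix gives, for each (i, j), the minimum total weight of any directed path from i to j (possibly empty when i = j).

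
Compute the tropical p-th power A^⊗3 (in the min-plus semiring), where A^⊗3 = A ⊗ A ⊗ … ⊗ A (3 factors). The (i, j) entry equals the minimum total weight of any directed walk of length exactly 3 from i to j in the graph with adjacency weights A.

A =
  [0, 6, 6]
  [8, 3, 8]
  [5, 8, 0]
A^⊗3 =
  [0, 6, 6]
  [8, 9, 8]
  [5, 8, 0]

Each entry (A^⊗3)_ij equals the minimum over all length-3 walks i = v_0 → v_1 → … → v_3 = j of Σ_t A[v_t][v_{t+1}]. For example, for (i, j) = (0, 2) we minimise over 9 possible intermediate vertex sequences; the minimum is 6, attained along the walk 0 → 0 → 0 → 2.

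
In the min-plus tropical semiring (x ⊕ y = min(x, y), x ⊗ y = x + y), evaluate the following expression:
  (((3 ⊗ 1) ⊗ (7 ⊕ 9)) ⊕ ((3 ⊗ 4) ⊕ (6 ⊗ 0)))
(((3 ⊗ 1) ⊗ (7 ⊕ 9)) ⊕ ((3 ⊗ 4) ⊕ (6 ⊗ 0))) = 6

Expand innermost to outermost. Recall ⊕ takes the minimum of its arguments and ⊗ takes their sum. Working out the expression (((3 ⊗ 1) ⊗ (7 ⊕ 9)) ⊕ ((3 ⊗ 4) ⊕ (6 ⊗ 0))) gives 6.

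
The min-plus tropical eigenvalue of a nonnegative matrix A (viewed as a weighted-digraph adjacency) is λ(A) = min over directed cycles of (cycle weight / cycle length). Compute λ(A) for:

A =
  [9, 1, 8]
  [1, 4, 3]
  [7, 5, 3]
λ(A) = 1

Enumerate directed cycles and compute their means (weight / length). Sample:
  cycle 0 → 0: weight = 9, length = 1, mean = 9/1 ≈ 9.000
  cycle 1 → 1: weight = 4, length = 1, mean = 4/1 ≈ 4.000
  cycle 2 → 2: weight = 3, length = 1, mean = 3/1 ≈ 3.000
  cycle 0 → 1 → 0: weight = 2, length = 2, mean = 2/2 ≈ 1.000
  cycle 0 → 2 → 0: weight = 15, length = 2, mean = 15/2 ≈ 7.500
  cycle 1 → 0 → 1: weight = 2, length = 2, mean = 2/2 ≈ 1.000
Minimum mean = 1.000, attained e.g. along the cycle 0 → 1 → 0 with weight 2 and length 2. So λ(A) = 2/2 = 1.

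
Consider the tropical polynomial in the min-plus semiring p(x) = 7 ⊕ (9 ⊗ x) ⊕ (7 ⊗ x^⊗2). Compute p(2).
p(2) = 7

A tropical monomial a ⊗ x^⊗i evaluates to a + i · x. Evaluating each term at x = 2:
  Term 0 contributes 7 + 0 · 2 = 7
  Term 1 contributes 9 + 1 · 2 = 11
  Term 2 contributes 7 + 2 · 2 = 11
p(2) = ⊕ of these = min[7, 11, 11] = 7.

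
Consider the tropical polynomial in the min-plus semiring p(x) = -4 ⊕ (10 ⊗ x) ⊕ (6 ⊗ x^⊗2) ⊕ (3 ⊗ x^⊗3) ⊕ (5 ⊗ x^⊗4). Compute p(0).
p(0) = -4

A tropical monomial a ⊗ x^⊗i evaluates to a + i · x. Evaluating each term at x = 0:
  Term 0 contributes -4 + 0 · 0 = -4
  Term 1 contributes 10 + 1 · 0 = 10
  Term 2 contributes 6 + 2 · 0 = 6
  Term 3 contributes 3 + 3 · 0 = 3
  Term 4 contributes 5 + 4 · 0 = 5
p(0) = ⊕ of these = min[-4, 10, 6, 3, 5] = -4.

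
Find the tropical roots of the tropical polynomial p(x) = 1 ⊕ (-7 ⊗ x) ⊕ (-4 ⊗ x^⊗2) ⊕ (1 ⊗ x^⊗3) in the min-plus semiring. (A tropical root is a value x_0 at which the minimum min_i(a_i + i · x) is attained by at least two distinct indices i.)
Roots: {-5, -3, 8}

Each tropical root is a break point of the lower envelope of the lines y = a_i + i · x (there are 4 lines, with slopes 0, 1, ..., 3). Only the lines that attain the minimum somewhere contribute to roots; other lines are dominated. Here the surviving (envelope) indices are i = 3, i = 2, i = 1, i = 0.
Intersections between consecutive envelope lines give the roots: for adjacent envelope indices i < j the intersection is x = (a_i − a_j) / (j − i). Reading off the sorted break points: {-5, -3, 8}.
Verification: at each break x_0, at least two indices attain the minimum of min_i(a_i + i · x_0).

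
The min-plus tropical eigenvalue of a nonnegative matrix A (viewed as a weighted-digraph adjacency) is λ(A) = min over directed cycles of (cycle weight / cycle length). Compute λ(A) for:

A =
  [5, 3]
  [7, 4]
λ(A) = 4

Enumerate directed cycles and compute their means (weight / length). Sample:
  cycle 0 → 0: weight = 5, length = 1, mean = 5/1 ≈ 5.000
  cycle 1 → 1: weight = 4, length = 1, mean = 4/1 ≈ 4.000
  cycle 0 → 1 → 0: weight = 10, length = 2, mean = 10/2 ≈ 5.000
  cycle 1 → 0 → 1: weight = 10, length = 2, mean = 10/2 ≈ 5.000
Minimum mean = 4.000, attained e.g. along the cycle 1 → 1 with weight 4 and length 1. So λ(A) = 4/1 = 4.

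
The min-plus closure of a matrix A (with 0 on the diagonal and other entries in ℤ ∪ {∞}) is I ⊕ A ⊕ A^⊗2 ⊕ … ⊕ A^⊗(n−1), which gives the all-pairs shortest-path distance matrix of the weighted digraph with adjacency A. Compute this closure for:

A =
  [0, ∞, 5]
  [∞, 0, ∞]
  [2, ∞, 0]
Closure =
  [0, ∞, 5]
  [∞, 0, ∞]
  [2, ∞, 0]

This is the Floyd-Warshall all-pairs shortest-path computation. For each intermediate vertex k = 0, 1, …, 2, update dist[i][j] ← min(dist[i][j], dist[i][k] + dist[k][j]). The final matrix gives, for each (i, j), the minimum total weight of any directed path from i to j (possibly empty when i = j).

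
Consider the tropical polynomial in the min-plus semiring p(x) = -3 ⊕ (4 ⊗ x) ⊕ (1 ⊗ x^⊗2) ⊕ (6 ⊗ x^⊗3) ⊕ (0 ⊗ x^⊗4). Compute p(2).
p(2) = -3

A tropical monomial a ⊗ x^⊗i evaluates to a + i · x. Evaluating each term at x = 2:
  Term 0 contributes -3 + 0 · 2 = -3
  Term 1 contributes 4 + 1 · 2 = 6
  Term 2 contributes 1 + 2 · 2 = 5
  Term 3 contributes 6 + 3 · 2 = 12
  Term 4 contributes 0 + 4 · 2 = 8
p(2) = ⊕ of these = min[-3, 6, 5, 12, 8] = -3.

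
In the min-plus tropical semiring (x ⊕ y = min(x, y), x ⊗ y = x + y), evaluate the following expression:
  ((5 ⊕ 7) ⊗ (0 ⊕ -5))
((5 ⊕ 7) ⊗ (0 ⊕ -5)) = 0

Expand innermost to outermost. Recall ⊕ takes the minimum of its arguments and ⊗ takes their sum. Working out the expression ((5 ⊕ 7) ⊗ (0 ⊕ -5)) gives 0.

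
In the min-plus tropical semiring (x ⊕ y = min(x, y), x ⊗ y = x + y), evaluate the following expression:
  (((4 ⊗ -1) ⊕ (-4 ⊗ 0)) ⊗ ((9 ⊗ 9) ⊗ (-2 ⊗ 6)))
(((4 ⊗ -1) ⊕ (-4 ⊗ 0)) ⊗ ((9 ⊗ 9) ⊗ (-2 ⊗ 6))) = 18

Expand innermost to outermost. Recall ⊕ takes the minimum of its arguments and ⊗ takes their sum. Working out the expression (((4 ⊗ -1) ⊕ (-4 ⊗ 0)) ⊗ ((9 ⊗ 9) ⊗ (-2 ⊗ 6))) gives 18.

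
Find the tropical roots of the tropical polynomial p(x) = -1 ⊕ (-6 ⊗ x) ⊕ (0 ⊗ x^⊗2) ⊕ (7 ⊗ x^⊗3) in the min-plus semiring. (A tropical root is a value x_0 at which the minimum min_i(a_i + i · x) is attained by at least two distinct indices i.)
Roots: {-7, -6, 5}

Each tropical root is a break point of the lower envelope of the lines y = a_i + i · x (there are 4 lines, with slopes 0, 1, ..., 3). Only the lines that attain the minimum somewhere contribute to roots; other lines are dominated. Here the surviving (envelope) indices are i = 3, i = 2, i = 1, i = 0.
Intersections between consecutive envelope lines give the roots: for adjacent envelope indices i < j the intersection is x = (a_i − a_j) / (j − i). Reading off the sorted break points: {-7, -6, 5}.
Verification: at each break x_0, at least two indices attain the minimum of min_i(a_i + i · x_0).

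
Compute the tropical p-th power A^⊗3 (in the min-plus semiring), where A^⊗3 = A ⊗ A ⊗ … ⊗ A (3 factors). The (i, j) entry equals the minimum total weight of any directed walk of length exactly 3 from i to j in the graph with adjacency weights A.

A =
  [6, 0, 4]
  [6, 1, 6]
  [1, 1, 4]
A^⊗3 =
  [7, 2, 7]
  [8, 3, 8]
  [6, 2, 7]

Each entry (A^⊗3)_ij equals the minimum over all length-3 walks i = v_0 → v_1 → … → v_3 = j of Σ_t A[v_t][v_{t+1}]. For example, for (i, j) = (0, 2) we minimise over 9 possible intermediate vertex sequences; the minimum is 7, attained along the walk 0 → 1 → 1 → 2.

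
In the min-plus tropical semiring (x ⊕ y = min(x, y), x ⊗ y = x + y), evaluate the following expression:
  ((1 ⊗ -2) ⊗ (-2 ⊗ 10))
((1 ⊗ -2) ⊗ (-2 ⊗ 10)) = 7

Expand innermost to outermost. Recall ⊕ takes the minimum of its arguments and ⊗ takes their sum. Working out the expression ((1 ⊗ -2) ⊗ (-2 ⊗ 10)) gives 7.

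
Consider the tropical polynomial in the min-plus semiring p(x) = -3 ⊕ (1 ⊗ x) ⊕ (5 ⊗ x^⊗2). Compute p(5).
p(5) = -3

A tropical monomial a ⊗ x^⊗i evaluates to a + i · x. Evaluating each term at x = 5:
  Term 0 contributes -3 + 0 · 5 = -3
  Term 1 contributes 1 + 1 · 5 = 6
  Term 2 contributes 5 + 2 · 5 = 15
p(5) = ⊕ of these = min[-3, 6, 15] = -3.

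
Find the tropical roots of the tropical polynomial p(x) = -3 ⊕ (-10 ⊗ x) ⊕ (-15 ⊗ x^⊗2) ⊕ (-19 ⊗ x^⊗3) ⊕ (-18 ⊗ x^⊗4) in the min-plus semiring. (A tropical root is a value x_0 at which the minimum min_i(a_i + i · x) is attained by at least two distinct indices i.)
Roots: {-1, 4, 5, 7}

Each tropical root is a break point of the lower envelope of the lines y = a_i + i · x (there are 5 lines, with slopes 0, 1, ..., 4). Only the lines that attain the minimum somewhere contribute to roots; other lines are dominated. Here the surviving (envelope) indices are i = 4, i = 3, i = 2, i = 1, i = 0.
Intersections between consecutive envelope lines give the roots: for adjacent envelope indices i < j the intersection is x = (a_i − a_j) / (j − i). Reading off the sorted break points: {-1, 4, 5, 7}.
Verification: at each break x_0, at least two indices attain the minimum of min_i(a_i + i · x_0).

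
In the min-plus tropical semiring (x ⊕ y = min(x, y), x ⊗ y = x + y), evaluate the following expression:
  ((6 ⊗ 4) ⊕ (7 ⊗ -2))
((6 ⊗ 4) ⊕ (7 ⊗ -2)) = 5

Expand innermost to outermost. Recall ⊕ takes the minimum of its arguments and ⊗ takes their sum. Working out the expression ((6 ⊗ 4) ⊕ (7 ⊗ -2)) gives 5.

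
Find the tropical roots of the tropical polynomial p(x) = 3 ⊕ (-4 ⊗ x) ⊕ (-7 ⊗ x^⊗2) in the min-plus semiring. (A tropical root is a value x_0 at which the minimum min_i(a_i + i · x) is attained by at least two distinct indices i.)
Roots: {3, 7}

Each tropical root is a break point of the lower envelope of the lines y = a_i + i · x (there are 3 lines, with slopes 0, 1, ..., 2). Only the lines that attain the minimum somewhere contribute to roots; other lines are dominated. Here the surviving (envelope) indices are i = 2, i = 1, i = 0.
Intersections between consecutive envelope lines give the roots: for adjacent envelope indices i < j the intersection is x = (a_i − a_j) / (j − i). Reading off the sorted break points: {3, 7}.
Verification: at each break x_0, at least two indices attain the minimum of min_i(a_i + i · x_0).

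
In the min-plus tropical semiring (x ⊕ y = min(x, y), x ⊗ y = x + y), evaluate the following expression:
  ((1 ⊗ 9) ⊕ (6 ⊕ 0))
((1 ⊗ 9) ⊕ (6 ⊕ 0)) = 0

Expand innermost to outermost. Recall ⊕ takes the minimum of its arguments and ⊗ takes their sum. Working out the expression ((1 ⊗ 9) ⊕ (6 ⊕ 0)) gives 0.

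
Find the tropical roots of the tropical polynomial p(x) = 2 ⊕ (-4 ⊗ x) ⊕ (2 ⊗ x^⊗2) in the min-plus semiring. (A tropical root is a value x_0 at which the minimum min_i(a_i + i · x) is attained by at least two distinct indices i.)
Roots: {-6, 6}

Each tropical root is a break point of the lower envelope of the lines y = a_i + i · x (there are 3 lines, with slopes 0, 1, ..., 2). Only the lines that attain the minimum somewhere contribute to roots; other lines are dominated. Here the surviving (envelope) indices are i = 2, i = 1, i = 0.
Intersections between consecutive envelope lines give the roots: for adjacent envelope indices i < j the intersection is x = (a_i − a_j) / (j − i). Reading off the sorted break points: {-6, 6}.
Verification: at each break x_0, at least two indices attain the minimum of min_i(a_i + i · x_0).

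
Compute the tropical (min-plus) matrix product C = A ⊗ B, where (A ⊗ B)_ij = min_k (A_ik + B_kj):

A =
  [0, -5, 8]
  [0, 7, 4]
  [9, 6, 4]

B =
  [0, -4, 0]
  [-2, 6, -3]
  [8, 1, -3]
A ⊗ B =
  [-7, -4, -8]
  [0, -4, 0]
  [4, 5, 1]

Apply the min-plus product entry-by-entry:
  C[0][0] = min over k of (A[0][0] + B[0][0] = 0 + 0 = 0, A[0][1] + B[1][0] = -5 + -2 = -7, A[0][2] + B[2][0] = 8 + 8 = 16) = -7 (attained at k = 1)
  C[0][1] = min over k of (A[0][0] + B[0][1] = 0 + -4 = -4, A[0][1] + B[1][1] = -5 + 6 = 1, A[0][2] + B[2][1] = 8 + 1 = 9) = -4 (attained at k = 0)
  C[0][2] = min over k of (A[0][0] + B[0][2] = 0 + 0 = 0, A[0][1] + B[1][2] = -5 + -3 = -8, A[0][2] + B[2][2] = 8 + -3 = 5) = -8 (attained at k = 1)
  C[1][0] = min over k of (A[1][0] + B[0][0] = 0 + 0 = 0, A[1][1] + B[1][0] = 7 + -2 = 5, A[1][2] + B[2][0] = 4 + 8 = 12) = 0 (attained at k = 0)
  C[1][1] = min over k of (A[1][0] + B[0][1] = 0 + -4 = -4, A[1][1] + B[1][1] = 7 + 6 = 13, A[1][2] + B[2][1] = 4 + 1 = 5) = -4 (attained at k = 0)
  C[1][2] = min over k of (A[1][0] + B[0][2] = 0 + 0 = 0, A[1][1] + B[1][2] = 7 + -3 = 4, A[1][2] + B[2][2] = 4 + -3 = 1) = 0 (attained at k = 0)
  C[2][0] = min over k of (A[2][0] + B[0][0] = 9 + 0 = 9, A[2][1] + B[1][0] = 6 + -2 = 4, A[2][2] + B[2][0] = 4 + 8 = 12) = 4 (attained at k = 1)
  C[2][1] = min over k of (A[2][0] + B[0][1] = 9 + -4 = 5, A[2][1] + B[1][1] = 6 + 6 = 12, A[2][2] + B[2][1] = 4 + 1 = 5) = 5 (attained at k = 0)
  C[2][2] = min over k of (A[2][0] + B[0][2] = 9 + 0 = 9, A[2][1] + B[1][2] = 6 + -3 = 3, A[2][2] + B[2][2] = 4 + -3 = 1) = 1 (attained at k = 2)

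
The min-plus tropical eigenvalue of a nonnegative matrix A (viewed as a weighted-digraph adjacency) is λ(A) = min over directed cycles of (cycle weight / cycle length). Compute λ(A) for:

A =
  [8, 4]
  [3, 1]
λ(A) = 1

Enumerate directed cycles and compute their means (weight / length). Sample:
  cycle 0 → 0: weight = 8, length = 1, mean = 8/1 ≈ 8.000
  cycle 1 → 1: weight = 1, length = 1, mean = 1/1 ≈ 1.000
  cycle 0 → 1 → 0: weight = 7, length = 2, mean = 7/2 ≈ 3.500
  cycle 1 → 0 → 1: weight = 7, length = 2, mean = 7/2 ≈ 3.500
Minimum mean = 1.000, attained e.g. along the cycle 1 → 1 with weight 1 and length 1. So λ(A) = 1/1 = 1.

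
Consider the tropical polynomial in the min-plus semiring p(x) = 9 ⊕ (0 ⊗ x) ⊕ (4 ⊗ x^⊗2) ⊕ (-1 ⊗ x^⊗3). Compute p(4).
p(4) = 4

A tropical monomial a ⊗ x^⊗i evaluates to a + i · x. Evaluating each term at x = 4:
  Term 0 contributes 9 + 0 · 4 = 9
  Term 1 contributes 0 + 1 · 4 = 4
  Term 2 contributes 4 + 2 · 4 = 12
  Term 3 contributes -1 + 3 · 4 = 11
p(4) = ⊕ of these = min[9, 4, 12, 11] = 4.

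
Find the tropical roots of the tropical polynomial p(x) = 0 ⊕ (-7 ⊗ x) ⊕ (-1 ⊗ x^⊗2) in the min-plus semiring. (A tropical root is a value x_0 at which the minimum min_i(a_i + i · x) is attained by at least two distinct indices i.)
Roots: {-6, 7}

Each tropical root is a break point of the lower envelope of the lines y = a_i + i · x (there are 3 lines, with slopes 0, 1, ..., 2). Only the lines that attain the minimum somewhere contribute to roots; other lines are dominated. Here the surviving (envelope) indices are i = 2, i = 1, i = 0.
Intersections between consecutive envelope lines give the roots: for adjacent envelope indices i < j the intersection is x = (a_i − a_j) / (j − i). Reading off the sorted break points: {-6, 7}.
Verification: at each break x_0, at least two indices attain the minimum of min_i(a_i + i · x_0).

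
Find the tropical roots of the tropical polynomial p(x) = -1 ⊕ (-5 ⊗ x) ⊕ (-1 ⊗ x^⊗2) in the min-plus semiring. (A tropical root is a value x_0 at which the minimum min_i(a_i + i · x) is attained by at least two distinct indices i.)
Roots: {-4, 4}

Each tropical root is a break point of the lower envelope of the lines y = a_i + i · x (there are 3 lines, with slopes 0, 1, ..., 2). Only the lines that attain the minimum somewhere contribute to roots; other lines are dominated. Here the surviving (envelope) indices are i = 2, i = 1, i = 0.
Intersections between consecutive envelope lines give the roots: for adjacent envelope indices i < j the intersection is x = (a_i − a_j) / (j − i). Reading off the sorted break points: {-4, 4}.
Verification: at each break x_0, at least two indices attain the minimum of min_i(a_i + i · x_0).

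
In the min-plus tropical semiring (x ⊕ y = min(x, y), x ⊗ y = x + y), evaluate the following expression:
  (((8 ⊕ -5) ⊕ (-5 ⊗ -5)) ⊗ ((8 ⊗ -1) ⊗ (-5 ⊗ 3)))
(((8 ⊕ -5) ⊕ (-5 ⊗ -5)) ⊗ ((8 ⊗ -1) ⊗ (-5 ⊗ 3))) = -5

Expand innermost to outermost. Recall ⊕ takes the minimum of its arguments and ⊗ takes their sum. Working out the expression (((8 ⊕ -5) ⊕ (-5 ⊗ -5)) ⊗ ((8 ⊗ -1) ⊗ (-5 ⊗ 3))) gives -5.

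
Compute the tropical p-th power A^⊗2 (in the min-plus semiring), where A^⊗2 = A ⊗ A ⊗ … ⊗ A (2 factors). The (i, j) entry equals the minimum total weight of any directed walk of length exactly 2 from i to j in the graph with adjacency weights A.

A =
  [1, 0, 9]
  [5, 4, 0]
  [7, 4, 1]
A^⊗2 =
  [2, 1, 0]
  [6, 4, 1]
  [8, 5, 2]

Each entry (A^⊗2)_ij equals the minimum over all length-2 walks i = v_0 → v_1 → … → v_2 = j of Σ_t A[v_t][v_{t+1}]. For example, for (i, j) = (0, 2) we minimise over 3 possible intermediate vertex sequences; the minimum is 0, attained along the walk 0 → 1 → 2.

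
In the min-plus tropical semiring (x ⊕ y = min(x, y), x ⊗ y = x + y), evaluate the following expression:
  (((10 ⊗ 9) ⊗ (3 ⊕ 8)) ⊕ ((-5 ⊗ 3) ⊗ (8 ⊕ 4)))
(((10 ⊗ 9) ⊗ (3 ⊕ 8)) ⊕ ((-5 ⊗ 3) ⊗ (8 ⊕ 4))) = 2

Expand innermost to outermost. Recall ⊕ takes the minimum of its arguments and ⊗ takes their sum. Working out the expression (((10 ⊗ 9) ⊗ (3 ⊕ 8)) ⊕ ((-5 ⊗ 3) ⊗ (8 ⊕ 4))) gives 2.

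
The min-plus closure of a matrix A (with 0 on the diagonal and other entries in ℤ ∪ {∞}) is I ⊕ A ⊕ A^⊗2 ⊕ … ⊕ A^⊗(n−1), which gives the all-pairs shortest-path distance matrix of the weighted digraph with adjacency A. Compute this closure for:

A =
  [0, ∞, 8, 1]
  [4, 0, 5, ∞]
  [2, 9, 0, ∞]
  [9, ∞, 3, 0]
Closure =
  [0, 13, 4, 1]
  [4, 0, 5, 5]
  [2, 9, 0, 3]
  [5, 12, 3, 0]

This is the Floyd-Warshall all-pairs shortest-path computation. For each intermediate vertex k = 0, 1, …, 3, update dist[i][j] ← min(dist[i][j], dist[i][k] + dist[k][j]). The final matrix gives, for each (i, j), the minimum total weight of any directed path from i to j (possibly empty when i = j).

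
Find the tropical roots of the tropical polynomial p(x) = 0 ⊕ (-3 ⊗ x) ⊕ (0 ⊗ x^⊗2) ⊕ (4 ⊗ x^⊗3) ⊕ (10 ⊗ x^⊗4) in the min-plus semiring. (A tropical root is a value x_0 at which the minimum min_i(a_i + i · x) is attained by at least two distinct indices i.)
Roots: {-6, -4, -3, 3}

Each tropical root is a break point of the lower envelope of the lines y = a_i + i · x (there are 5 lines, with slopes 0, 1, ..., 4). Only the lines that attain the minimum somewhere contribute to roots; other lines are dominated. Here the surviving (envelope) indices are i = 4, i = 3, i = 2, i = 1, i = 0.
Intersections between consecutive envelope lines give the roots: for adjacent envelope indices i < j the intersection is x = (a_i − a_j) / (j − i). Reading off the sorted break points: {-6, -4, -3, 3}.
Verification: at each break x_0, at least two indices attain the minimum of min_i(a_i + i · x_0).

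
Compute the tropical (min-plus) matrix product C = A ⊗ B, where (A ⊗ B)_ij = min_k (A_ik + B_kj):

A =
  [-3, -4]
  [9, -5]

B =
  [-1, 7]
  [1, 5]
A ⊗ B =
  [-4, 1]
  [-4, 0]

Apply the min-plus product entry-by-entry:
  C[0][0] = min over k of (A[0][0] + B[0][0] = -3 + -1 = -4, A[0][1] + B[1][0] = -4 + 1 = -3) = -4 (attained at k = 0)
  C[0][1] = min over k of (A[0][0] + B[0][1] = -3 + 7 = 4, A[0][1] + B[1][1] = -4 + 5 = 1) = 1 (attained at k = 1)
  C[1][0] = min over k of (A[1][0] + B[0][0] = 9 + -1 = 8, A[1][1] + B[1][0] = -5 + 1 = -4) = -4 (attained at k = 1)
  C[1][1] = min over k of (A[1][0] + B[0][1] = 9 + 7 = 16, A[1][1] + B[1][1] = -5 + 5 = 0) = 0 (attained at k = 1)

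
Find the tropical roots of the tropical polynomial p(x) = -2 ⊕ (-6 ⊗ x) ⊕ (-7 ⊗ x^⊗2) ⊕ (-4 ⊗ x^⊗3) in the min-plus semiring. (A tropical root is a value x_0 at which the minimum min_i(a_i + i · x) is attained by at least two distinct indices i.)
Roots: {-3, 1, 4}

Each tropical root is a break point of the lower envelope of the lines y = a_i + i · x (there are 4 lines, with slopes 0, 1, ..., 3). Only the lines that attain the minimum somewhere contribute to roots; other lines are dominated. Here the surviving (envelope) indices are i = 3, i = 2, i = 1, i = 0.
Intersections between consecutive envelope lines give the roots: for adjacent envelope indices i < j the intersection is x = (a_i − a_j) / (j − i). Reading off the sorted break points: {-3, 1, 4}.
Verification: at each break x_0, at least two indices attain the minimum of min_i(a_i + i · x_0).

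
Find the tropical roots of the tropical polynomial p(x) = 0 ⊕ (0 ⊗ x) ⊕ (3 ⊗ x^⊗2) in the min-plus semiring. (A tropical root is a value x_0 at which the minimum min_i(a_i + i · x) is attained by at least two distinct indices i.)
Roots: {-3, 0}

Each tropical root is a break point of the lower envelope of the lines y = a_i + i · x (there are 3 lines, with slopes 0, 1, ..., 2). Only the lines that attain the minimum somewhere contribute to roots; other lines are dominated. Here the surviving (envelope) indices are i = 2, i = 1, i = 0.
Intersections between consecutive envelope lines give the roots: for adjacent envelope indices i < j the intersection is x = (a_i − a_j) / (j − i). Reading off the sorted break points: {-3, 0}.
Verification: at each break x_0, at least two indices attain the minimum of min_i(a_i + i · x_0).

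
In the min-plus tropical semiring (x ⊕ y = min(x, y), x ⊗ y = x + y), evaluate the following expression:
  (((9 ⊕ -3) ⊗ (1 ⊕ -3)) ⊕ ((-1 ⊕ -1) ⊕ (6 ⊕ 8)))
(((9 ⊕ -3) ⊗ (1 ⊕ -3)) ⊕ ((-1 ⊕ -1) ⊕ (6 ⊕ 8))) = -6

Expand innermost to outermost. Recall ⊕ takes the minimum of its arguments and ⊗ takes their sum. Working out the expression (((9 ⊕ -3) ⊗ (1 ⊕ -3)) ⊕ ((-1 ⊕ -1) ⊕ (6 ⊕ 8))) gives -6.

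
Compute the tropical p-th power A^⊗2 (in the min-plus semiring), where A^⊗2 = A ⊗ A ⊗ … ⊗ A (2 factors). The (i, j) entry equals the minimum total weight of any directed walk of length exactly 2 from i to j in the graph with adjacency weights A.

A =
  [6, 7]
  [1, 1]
A^⊗2 =
  [8, 8]
  [2, 2]

Each entry (A^⊗2)_ij equals the minimum over all length-2 walks i = v_0 → v_1 → … → v_2 = j of Σ_t A[v_t][v_{t+1}]. For example, for (i, j) = (0, 1) we minimise over 2 possible intermediate vertex sequences; the minimum is 8, attained along the walk 0 → 1 → 1.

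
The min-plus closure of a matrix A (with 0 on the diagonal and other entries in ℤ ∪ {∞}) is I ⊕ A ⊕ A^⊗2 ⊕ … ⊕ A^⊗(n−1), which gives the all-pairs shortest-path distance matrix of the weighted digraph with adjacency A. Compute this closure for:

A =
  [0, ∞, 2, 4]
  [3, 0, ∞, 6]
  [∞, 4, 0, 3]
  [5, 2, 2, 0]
Closure =
  [0, 6, 2, 4]
  [3, 0, 5, 6]
  [7, 4, 0, 3]
  [5, 2, 2, 0]

This is the Floyd-Warshall all-pairs shortest-path computation. For each intermediate vertex k = 0, 1, …, 3, update dist[i][j] ← min(dist[i][j], dist[i][k] + dist[k][j]). The final matrix gives, for each (i, j), the minimum total weight of any directed path from i to j (possibly empty when i = j).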